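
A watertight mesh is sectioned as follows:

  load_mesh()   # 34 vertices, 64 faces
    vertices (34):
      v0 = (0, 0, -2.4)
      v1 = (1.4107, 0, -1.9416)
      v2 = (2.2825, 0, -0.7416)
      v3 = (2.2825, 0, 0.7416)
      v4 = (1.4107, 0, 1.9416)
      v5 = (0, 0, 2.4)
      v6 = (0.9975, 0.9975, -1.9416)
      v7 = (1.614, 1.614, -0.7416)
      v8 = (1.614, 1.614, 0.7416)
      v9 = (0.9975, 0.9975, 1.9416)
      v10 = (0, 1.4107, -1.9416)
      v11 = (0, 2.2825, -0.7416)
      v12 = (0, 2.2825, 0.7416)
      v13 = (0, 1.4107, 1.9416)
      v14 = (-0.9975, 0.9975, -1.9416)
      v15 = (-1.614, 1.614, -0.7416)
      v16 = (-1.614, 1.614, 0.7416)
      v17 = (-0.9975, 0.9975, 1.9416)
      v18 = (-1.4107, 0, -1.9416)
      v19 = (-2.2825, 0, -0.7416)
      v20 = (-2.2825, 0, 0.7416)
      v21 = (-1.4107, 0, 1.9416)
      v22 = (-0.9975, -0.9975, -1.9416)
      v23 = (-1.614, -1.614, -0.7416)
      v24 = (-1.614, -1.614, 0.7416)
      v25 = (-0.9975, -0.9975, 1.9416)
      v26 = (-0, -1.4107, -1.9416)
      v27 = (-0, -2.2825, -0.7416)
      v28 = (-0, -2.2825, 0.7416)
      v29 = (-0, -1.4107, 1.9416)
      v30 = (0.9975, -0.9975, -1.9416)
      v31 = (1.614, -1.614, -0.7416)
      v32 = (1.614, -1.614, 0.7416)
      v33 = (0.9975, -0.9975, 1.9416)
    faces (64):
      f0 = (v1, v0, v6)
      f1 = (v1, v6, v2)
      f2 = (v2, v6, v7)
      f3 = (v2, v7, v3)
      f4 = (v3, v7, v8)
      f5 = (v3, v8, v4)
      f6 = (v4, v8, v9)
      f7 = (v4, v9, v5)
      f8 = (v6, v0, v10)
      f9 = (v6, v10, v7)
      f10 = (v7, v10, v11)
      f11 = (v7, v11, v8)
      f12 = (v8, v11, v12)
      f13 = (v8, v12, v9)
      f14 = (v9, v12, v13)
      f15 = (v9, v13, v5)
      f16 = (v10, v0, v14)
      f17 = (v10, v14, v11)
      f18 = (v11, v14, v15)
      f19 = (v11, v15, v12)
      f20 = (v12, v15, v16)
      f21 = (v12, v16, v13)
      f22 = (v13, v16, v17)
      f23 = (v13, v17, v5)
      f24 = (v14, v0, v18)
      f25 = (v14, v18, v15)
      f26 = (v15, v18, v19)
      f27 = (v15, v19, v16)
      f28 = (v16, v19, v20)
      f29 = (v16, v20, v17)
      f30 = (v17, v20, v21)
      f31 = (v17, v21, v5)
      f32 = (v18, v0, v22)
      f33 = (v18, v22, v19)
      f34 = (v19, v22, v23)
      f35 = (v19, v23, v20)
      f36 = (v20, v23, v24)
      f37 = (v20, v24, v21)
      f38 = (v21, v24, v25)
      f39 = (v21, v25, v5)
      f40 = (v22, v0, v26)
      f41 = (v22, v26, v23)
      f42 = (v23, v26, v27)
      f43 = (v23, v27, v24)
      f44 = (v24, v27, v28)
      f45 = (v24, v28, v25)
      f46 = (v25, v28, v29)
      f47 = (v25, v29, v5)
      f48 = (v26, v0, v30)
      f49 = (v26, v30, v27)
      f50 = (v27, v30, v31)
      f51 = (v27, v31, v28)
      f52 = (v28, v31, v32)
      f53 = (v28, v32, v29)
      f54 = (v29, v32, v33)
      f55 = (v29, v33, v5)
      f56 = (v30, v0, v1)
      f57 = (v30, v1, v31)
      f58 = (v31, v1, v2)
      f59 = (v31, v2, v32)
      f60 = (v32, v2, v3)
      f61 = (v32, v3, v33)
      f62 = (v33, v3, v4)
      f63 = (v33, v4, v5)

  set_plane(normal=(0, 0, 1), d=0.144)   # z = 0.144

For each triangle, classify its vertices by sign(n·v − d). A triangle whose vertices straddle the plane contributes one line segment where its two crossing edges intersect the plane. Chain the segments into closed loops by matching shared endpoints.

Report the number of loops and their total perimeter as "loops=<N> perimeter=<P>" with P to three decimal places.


loops=1 perimeter=13.976

Straddling triangles (16 of 64):
  (v2,v7,v3) [--+] → (2.01315, 0.650301, 0.144)–(2.2825, 0, 0.144)  len=0.7039
  (v3,v7,v8) [+-+] → (2.01315, 0.650301, 0.144)–(1.614, 1.614, 0.144)  len=1.0431
  (v7,v11,v8) [--+] → (0.963699, 1.88335, 0.144)–(1.614, 1.614, 0.144)  len=0.7039
  (v8,v11,v12) [+-+] → (0.963699, 1.88335, 0.144)–(0, 2.2825, 0.144)  len=1.0431
  (v11,v15,v12) [--+] → (-0.650301, 2.01315, 0.144)–(0, 2.2825, 0.144)  len=0.7039
  (v12,v15,v16) [+-+] → (-0.650301, 2.01315, 0.144)–(-1.614, 1.614, 0.144)  len=1.0431
  (v15,v19,v16) [--+] → (-1.88335, 0.963699, 0.144)–(-1.614, 1.614, 0.144)  len=0.7039
  (v16,v19,v20) [+-+] → (-1.88335, 0.963699, 0.144)–(-2.2825, 0, 0.144)  len=1.0431
  (v19,v23,v20) [--+] → (-2.01315, -0.650301, 0.144)–(-2.2825, 0, 0.144)  len=0.7039
  (v20,v23,v24) [+-+] → (-2.01315, -0.650301, 0.144)–(-1.614, -1.614, 0.144)  len=1.0431
  (v23,v27,v24) [--+] → (-0.963699, -1.88335, 0.144)–(-1.614, -1.614, 0.144)  len=0.7039
  (v24,v27,v28) [+-+] → (-0.963699, -1.88335, 0.144)–(0, -2.2825, 0.144)  len=1.0431
  (v27,v31,v28) [--+] → (0.650301, -2.01315, 0.144)–(0, -2.2825, 0.144)  len=0.7039
  (v28,v31,v32) [+-+] → (0.650301, -2.01315, 0.144)–(1.614, -1.614, 0.144)  len=1.0431
  (v31,v2,v32) [--+] → (1.88335, -0.963699, 0.144)–(1.614, -1.614, 0.144)  len=0.7039
  (v32,v2,v3) [+-+] → (1.88335, -0.963699, 0.144)–(2.2825, 0, 0.144)  len=1.0431

Chained into 1 loop(s):
  loop 1: 16 segments, perimeter = 13.9757
Total perimeter = 13.976


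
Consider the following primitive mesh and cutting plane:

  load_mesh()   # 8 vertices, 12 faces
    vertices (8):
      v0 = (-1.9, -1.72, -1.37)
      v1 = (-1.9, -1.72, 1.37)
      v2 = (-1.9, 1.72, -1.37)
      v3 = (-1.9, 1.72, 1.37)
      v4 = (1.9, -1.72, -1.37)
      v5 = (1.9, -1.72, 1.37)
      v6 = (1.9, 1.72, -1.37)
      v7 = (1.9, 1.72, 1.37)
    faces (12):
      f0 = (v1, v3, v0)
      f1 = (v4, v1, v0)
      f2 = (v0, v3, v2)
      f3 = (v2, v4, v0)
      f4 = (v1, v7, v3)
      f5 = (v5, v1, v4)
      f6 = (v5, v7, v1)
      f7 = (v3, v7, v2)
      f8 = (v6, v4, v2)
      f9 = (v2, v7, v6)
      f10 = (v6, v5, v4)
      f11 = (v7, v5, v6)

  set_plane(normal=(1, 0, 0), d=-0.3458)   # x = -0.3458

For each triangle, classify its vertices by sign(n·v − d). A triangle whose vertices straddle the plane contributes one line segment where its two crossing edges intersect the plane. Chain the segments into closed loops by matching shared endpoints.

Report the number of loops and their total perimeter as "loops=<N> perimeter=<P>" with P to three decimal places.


Straddling triangles (8 of 12):
  (v4,v1,v0) [+--] → (-0.3458, -1.72, 0.24934)–(-0.3458, -1.72, -1.37)  len=1.6193
  (v2,v4,v0) [-+-] → (-0.3458, 0.31304, -1.37)–(-0.3458, -1.72, -1.37)  len=2.0330
  (v1,v7,v3) [-+-] → (-0.3458, -0.31304, 1.37)–(-0.3458, 1.72, 1.37)  len=2.0330
  (v5,v1,v4) [+-+] → (-0.3458, -1.72, 1.37)–(-0.3458, -1.72, 0.24934)  len=1.1207
  (v5,v7,v1) [++-] → (-0.3458, -0.31304, 1.37)–(-0.3458, -1.72, 1.37)  len=1.4070
  (v3,v7,v2) [-+-] → (-0.3458, 1.72, 1.37)–(-0.3458, 1.72, -0.24934)  len=1.6193
  (v6,v4,v2) [++-] → (-0.3458, 0.31304, -1.37)–(-0.3458, 1.72, -1.37)  len=1.4070
  (v2,v7,v6) [-++] → (-0.3458, 1.72, -0.24934)–(-0.3458, 1.72, -1.37)  len=1.1207

Chained into 1 loop(s):
  loop 1: 8 segments, perimeter = 12.3600
Total perimeter = 12.360

loops=1 perimeter=12.360


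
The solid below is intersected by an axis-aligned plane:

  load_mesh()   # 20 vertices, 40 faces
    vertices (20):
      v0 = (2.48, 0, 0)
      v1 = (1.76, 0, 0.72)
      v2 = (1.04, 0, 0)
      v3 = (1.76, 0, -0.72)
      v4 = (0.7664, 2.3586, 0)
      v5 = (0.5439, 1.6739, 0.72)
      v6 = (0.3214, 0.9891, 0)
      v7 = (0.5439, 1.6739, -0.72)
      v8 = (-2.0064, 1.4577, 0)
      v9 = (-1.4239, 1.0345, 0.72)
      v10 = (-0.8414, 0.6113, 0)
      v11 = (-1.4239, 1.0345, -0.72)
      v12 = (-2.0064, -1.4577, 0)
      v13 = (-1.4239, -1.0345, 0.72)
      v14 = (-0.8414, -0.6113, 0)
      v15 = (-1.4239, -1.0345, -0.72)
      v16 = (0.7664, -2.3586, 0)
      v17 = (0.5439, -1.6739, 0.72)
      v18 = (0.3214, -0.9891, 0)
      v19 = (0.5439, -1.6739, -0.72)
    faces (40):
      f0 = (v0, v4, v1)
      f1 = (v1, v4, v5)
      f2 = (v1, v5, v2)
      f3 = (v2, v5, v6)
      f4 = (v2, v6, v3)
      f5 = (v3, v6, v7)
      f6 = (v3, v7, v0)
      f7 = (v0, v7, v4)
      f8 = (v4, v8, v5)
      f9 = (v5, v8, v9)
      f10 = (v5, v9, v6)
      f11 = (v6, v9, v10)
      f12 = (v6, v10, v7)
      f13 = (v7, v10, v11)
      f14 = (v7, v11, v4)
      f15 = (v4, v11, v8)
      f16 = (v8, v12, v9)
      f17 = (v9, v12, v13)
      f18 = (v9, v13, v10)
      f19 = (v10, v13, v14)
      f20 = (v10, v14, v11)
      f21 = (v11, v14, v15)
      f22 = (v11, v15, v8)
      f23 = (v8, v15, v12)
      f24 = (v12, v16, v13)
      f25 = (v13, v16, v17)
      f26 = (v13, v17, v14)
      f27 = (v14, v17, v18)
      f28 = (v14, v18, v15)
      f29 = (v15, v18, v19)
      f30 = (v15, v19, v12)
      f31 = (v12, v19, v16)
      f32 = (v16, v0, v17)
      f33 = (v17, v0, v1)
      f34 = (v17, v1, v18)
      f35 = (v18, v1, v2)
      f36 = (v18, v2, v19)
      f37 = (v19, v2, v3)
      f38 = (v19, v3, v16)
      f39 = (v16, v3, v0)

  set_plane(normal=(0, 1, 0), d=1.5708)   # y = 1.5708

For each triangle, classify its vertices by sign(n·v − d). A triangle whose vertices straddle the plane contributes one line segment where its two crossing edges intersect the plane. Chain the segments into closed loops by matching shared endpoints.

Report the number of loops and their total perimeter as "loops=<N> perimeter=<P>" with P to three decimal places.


Straddling triangles (14 of 40):
  (v0,v4,v1) [-+-] → (1.33876, 1.5708, 0)–(1.09827, 1.5708, 0.240488)  len=0.3401
  (v1,v4,v5) [-++] → (1.09827, 1.5708, 0.240488)–(0.618803, 1.5708, 0.72)  len=0.6781
  (v1,v5,v2) [-+-] → (0.618803, 1.5708, 0.72)–(0.574456, 1.5708, 0.675653)  len=0.0627
  (v2,v5,v6) [-+-] → (0.574456, 1.5708, 0.675653)–(0.510402, 1.5708, 0.6116)  len=0.0906
  (v3,v6,v7) [--+] → (0.510402, 1.5708, -0.6116)–(0.618803, 1.5708, -0.72)  len=0.1533
  (v3,v7,v0) [-+-] → (0.618803, 1.5708, -0.72)–(0.66315, 1.5708, -0.675653)  len=0.0627
  (v0,v7,v4) [-++] → (0.66315, 1.5708, -0.675653)–(1.33876, 1.5708, 0)  len=0.9555
  (v4,v8,v5) [+-+] → (-1.6583, 1.5708, 0)–(-0.67227, 1.5708, 0.376651)  len=1.0555
  (v5,v8,v9) [+--] → (-0.67227, 1.5708, 0.376651)–(0.226602, 1.5708, 0.72)  len=0.9622
  (v5,v9,v6) [+--] → (0.226602, 1.5708, 0.72)–(0.510402, 1.5708, 0.6116)  len=0.3038
  (v6,v10,v7) [--+] → (0.40949, 1.5708, -0.650141)–(0.510402, 1.5708, -0.6116)  len=0.1080
  (v7,v10,v11) [+--] → (0.40949, 1.5708, -0.650141)–(0.226602, 1.5708, -0.72)  len=0.1958
  (v7,v11,v4) [+-+] → (0.226602, 1.5708, -0.72)–(-0.536763, 1.5708, -0.428379)  len=0.8172
  (v4,v11,v8) [+--] → (-0.536763, 1.5708, -0.428379)–(-1.6583, 1.5708, 0)  len=1.2006

Chained into 1 loop(s):
  loop 1: 14 segments, perimeter = 6.9861
Total perimeter = 6.986

loops=1 perimeter=6.986


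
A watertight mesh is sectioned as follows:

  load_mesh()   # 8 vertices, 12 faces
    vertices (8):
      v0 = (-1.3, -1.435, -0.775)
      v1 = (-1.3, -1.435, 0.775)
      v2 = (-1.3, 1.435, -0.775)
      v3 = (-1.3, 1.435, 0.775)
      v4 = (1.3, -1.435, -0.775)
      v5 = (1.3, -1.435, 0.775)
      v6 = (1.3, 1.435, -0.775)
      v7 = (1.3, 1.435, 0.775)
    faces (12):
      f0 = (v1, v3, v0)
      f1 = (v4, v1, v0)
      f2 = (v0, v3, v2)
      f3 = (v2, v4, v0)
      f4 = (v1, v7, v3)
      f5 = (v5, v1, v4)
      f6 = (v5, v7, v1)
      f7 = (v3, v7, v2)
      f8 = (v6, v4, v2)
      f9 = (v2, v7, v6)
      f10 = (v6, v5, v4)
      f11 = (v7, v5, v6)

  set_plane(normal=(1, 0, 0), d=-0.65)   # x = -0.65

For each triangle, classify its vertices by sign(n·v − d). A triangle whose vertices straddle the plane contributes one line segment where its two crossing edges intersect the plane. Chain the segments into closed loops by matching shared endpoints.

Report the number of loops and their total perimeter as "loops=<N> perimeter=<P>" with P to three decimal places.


Straddling triangles (8 of 12):
  (v4,v1,v0) [+--] → (-0.65, -1.435, 0.3875)–(-0.65, -1.435, -0.775)  len=1.1625
  (v2,v4,v0) [-+-] → (-0.65, 0.7175, -0.775)–(-0.65, -1.435, -0.775)  len=2.1525
  (v1,v7,v3) [-+-] → (-0.65, -0.7175, 0.775)–(-0.65, 1.435, 0.775)  len=2.1525
  (v5,v1,v4) [+-+] → (-0.65, -1.435, 0.775)–(-0.65, -1.435, 0.3875)  len=0.3875
  (v5,v7,v1) [++-] → (-0.65, -0.7175, 0.775)–(-0.65, -1.435, 0.775)  len=0.7175
  (v3,v7,v2) [-+-] → (-0.65, 1.435, 0.775)–(-0.65, 1.435, -0.3875)  len=1.1625
  (v6,v4,v2) [++-] → (-0.65, 0.7175, -0.775)–(-0.65, 1.435, -0.775)  len=0.7175
  (v2,v7,v6) [-++] → (-0.65, 1.435, -0.3875)–(-0.65, 1.435, -0.775)  len=0.3875

Chained into 1 loop(s):
  loop 1: 8 segments, perimeter = 8.8400
Total perimeter = 8.840

loops=1 perimeter=8.840


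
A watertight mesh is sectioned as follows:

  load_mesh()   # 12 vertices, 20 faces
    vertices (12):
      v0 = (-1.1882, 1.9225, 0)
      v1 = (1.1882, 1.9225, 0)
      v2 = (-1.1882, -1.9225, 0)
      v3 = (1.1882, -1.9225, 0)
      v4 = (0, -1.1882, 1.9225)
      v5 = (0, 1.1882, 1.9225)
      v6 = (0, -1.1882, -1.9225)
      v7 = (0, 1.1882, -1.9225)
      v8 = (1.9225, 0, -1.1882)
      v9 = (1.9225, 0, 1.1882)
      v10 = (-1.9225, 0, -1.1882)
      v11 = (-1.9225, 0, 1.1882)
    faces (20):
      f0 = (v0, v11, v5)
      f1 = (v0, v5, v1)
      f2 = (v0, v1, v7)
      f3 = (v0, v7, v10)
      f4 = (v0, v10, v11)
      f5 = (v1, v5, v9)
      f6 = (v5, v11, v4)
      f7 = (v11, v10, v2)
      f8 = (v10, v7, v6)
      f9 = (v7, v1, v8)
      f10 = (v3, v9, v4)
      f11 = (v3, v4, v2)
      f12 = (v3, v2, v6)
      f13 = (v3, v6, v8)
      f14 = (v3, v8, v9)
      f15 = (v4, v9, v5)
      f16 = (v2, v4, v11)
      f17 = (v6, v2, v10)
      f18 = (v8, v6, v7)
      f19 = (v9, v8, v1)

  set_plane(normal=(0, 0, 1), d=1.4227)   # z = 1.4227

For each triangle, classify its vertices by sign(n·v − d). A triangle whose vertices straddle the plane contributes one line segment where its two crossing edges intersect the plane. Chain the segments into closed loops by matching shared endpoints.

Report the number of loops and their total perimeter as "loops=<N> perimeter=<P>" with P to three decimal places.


loops=1 perimeter=8.408

Straddling triangles (8 of 20):
  (v0,v11,v5) [--+] → (-1.30855, 0.379454, 1.4227)–(-0.308901, 1.3791, 1.4227)  len=1.4137
  (v0,v5,v1) [-+-] → (-0.308901, 1.3791, 1.4227)–(0.308901, 1.3791, 1.4227)  len=0.6178
  (v1,v5,v9) [-+-] → (0.308901, 1.3791, 1.4227)–(1.30855, 0.379454, 1.4227)  len=1.4137
  (v5,v11,v4) [+-+] → (-1.30855, 0.379454, 1.4227)–(-1.30855, -0.379454, 1.4227)  len=0.7589
  (v3,v9,v4) [--+] → (1.30855, -0.379454, 1.4227)–(0.308901, -1.3791, 1.4227)  len=1.4137
  (v3,v4,v2) [-+-] → (0.308901, -1.3791, 1.4227)–(-0.308901, -1.3791, 1.4227)  len=0.6178
  (v4,v9,v5) [+-+] → (1.30855, -0.379454, 1.4227)–(1.30855, 0.379454, 1.4227)  len=0.7589
  (v2,v4,v11) [-+-] → (-0.308901, -1.3791, 1.4227)–(-1.30855, -0.379454, 1.4227)  len=1.4137

Chained into 1 loop(s):
  loop 1: 8 segments, perimeter = 8.4083
Total perimeter = 8.408


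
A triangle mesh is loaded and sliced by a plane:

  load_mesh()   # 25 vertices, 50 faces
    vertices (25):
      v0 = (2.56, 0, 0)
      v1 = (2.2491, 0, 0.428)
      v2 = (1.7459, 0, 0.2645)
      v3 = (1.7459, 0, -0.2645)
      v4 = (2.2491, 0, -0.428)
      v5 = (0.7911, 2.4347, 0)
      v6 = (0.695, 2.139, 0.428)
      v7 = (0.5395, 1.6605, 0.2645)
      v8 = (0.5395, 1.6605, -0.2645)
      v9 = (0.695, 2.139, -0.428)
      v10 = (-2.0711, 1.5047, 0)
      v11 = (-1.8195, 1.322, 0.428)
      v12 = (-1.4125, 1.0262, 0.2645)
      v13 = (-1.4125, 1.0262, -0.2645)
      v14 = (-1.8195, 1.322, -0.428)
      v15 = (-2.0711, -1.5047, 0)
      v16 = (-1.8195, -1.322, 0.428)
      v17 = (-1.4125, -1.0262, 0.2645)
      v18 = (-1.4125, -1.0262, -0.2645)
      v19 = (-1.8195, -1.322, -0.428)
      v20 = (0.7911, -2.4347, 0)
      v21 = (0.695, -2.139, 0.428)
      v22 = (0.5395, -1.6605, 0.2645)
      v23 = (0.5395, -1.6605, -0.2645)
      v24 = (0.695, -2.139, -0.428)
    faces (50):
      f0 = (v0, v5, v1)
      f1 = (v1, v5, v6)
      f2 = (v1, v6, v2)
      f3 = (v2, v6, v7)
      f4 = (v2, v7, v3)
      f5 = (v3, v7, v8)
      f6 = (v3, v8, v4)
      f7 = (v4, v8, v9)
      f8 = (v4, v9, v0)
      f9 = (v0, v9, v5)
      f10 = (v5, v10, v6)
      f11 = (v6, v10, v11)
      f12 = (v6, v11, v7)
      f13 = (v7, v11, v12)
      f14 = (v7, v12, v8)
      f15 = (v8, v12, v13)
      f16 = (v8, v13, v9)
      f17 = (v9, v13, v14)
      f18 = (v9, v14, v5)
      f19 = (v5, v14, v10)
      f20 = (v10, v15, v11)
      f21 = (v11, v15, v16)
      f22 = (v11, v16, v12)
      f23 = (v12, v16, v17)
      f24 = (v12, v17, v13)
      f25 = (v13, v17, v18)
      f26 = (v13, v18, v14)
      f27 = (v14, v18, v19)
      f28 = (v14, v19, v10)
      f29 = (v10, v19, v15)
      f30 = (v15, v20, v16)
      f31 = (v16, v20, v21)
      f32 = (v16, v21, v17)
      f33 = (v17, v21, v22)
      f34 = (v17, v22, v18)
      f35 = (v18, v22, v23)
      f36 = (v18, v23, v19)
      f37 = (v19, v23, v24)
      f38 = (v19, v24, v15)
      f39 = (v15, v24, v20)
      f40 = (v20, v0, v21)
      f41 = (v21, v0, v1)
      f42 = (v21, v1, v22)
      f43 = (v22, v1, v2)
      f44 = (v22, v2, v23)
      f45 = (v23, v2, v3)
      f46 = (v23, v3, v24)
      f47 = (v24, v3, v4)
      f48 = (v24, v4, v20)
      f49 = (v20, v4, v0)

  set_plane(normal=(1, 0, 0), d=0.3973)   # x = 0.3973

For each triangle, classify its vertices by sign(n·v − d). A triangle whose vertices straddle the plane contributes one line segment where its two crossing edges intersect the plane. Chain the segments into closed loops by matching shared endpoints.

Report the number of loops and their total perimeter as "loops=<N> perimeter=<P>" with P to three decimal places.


Straddling triangles (20 of 50):
  (v5,v10,v6) [+-+] → (0.3973, 2.30674, 0)–(0.3973, 2.07073, 0.381937)  len=0.4490
  (v6,v10,v11) [+--] → (0.3973, 2.07073, 0.381937)–(0.3973, 2.04227, 0.428)  len=0.0541
  (v6,v11,v7) [+-+] → (0.3973, 2.04227, 0.428)–(0.3973, 1.6401, 0.274356)  len=0.4305
  (v7,v11,v12) [+--] → (0.3973, 1.6401, 0.274356)–(0.3973, 1.61429, 0.2645)  len=0.0276
  (v7,v12,v8) [+-+] → (0.3973, 1.61429, 0.2645)–(0.3973, 1.61429, -0.225963)  len=0.4905
  (v8,v12,v13) [+--] → (0.3973, 1.61429, -0.225963)–(0.3973, 1.61429, -0.2645)  len=0.0385
  (v8,v13,v9) [+-+] → (0.3973, 1.61429, -0.2645)–(0.3973, 1.98181, -0.404904)  len=0.3934
  (v9,v13,v14) [+--] → (0.3973, 1.98181, -0.404904)–(0.3973, 2.04227, -0.428)  len=0.0647
  (v9,v14,v5) [+-+] → (0.3973, 2.04227, -0.428)–(0.3973, 2.26685, -0.0645623)  len=0.4272
  (v5,v14,v10) [+--] → (0.3973, 2.26685, -0.0645623)–(0.3973, 2.30674, 0)  len=0.0759
  (v15,v20,v16) [-+-] → (0.3973, -2.30674, 0)–(0.3973, -2.26685, 0.0645623)  len=0.0759
  (v16,v20,v21) [-++] → (0.3973, -2.26685, 0.0645623)–(0.3973, -2.04227, 0.428)  len=0.4272
  (v16,v21,v17) [-+-] → (0.3973, -2.04227, 0.428)–(0.3973, -1.98181, 0.404904)  len=0.0647
  (v17,v21,v22) [-++] → (0.3973, -1.98181, 0.404904)–(0.3973, -1.61429, 0.2645)  len=0.3934
  (v17,v22,v18) [-+-] → (0.3973, -1.61429, 0.2645)–(0.3973, -1.61429, 0.225963)  len=0.0385
  (v18,v22,v23) [-++] → (0.3973, -1.61429, 0.225963)–(0.3973, -1.61429, -0.2645)  len=0.4905
  (v18,v23,v19) [-+-] → (0.3973, -1.61429, -0.2645)–(0.3973, -1.6401, -0.274356)  len=0.0276
  (v19,v23,v24) [-++] → (0.3973, -1.6401, -0.274356)–(0.3973, -2.04227, -0.428)  len=0.4305
  (v19,v24,v15) [-+-] → (0.3973, -2.04227, -0.428)–(0.3973, -2.07073, -0.381937)  len=0.0541
  (v15,v24,v20) [-++] → (0.3973, -2.07073, -0.381937)–(0.3973, -2.30674, 0)  len=0.4490

Chained into 2 loop(s):
  loop 1: 10 segments, perimeter = 2.4515
  loop 2: 10 segments, perimeter = 2.4515
Total perimeter = 4.903

loops=2 perimeter=4.903


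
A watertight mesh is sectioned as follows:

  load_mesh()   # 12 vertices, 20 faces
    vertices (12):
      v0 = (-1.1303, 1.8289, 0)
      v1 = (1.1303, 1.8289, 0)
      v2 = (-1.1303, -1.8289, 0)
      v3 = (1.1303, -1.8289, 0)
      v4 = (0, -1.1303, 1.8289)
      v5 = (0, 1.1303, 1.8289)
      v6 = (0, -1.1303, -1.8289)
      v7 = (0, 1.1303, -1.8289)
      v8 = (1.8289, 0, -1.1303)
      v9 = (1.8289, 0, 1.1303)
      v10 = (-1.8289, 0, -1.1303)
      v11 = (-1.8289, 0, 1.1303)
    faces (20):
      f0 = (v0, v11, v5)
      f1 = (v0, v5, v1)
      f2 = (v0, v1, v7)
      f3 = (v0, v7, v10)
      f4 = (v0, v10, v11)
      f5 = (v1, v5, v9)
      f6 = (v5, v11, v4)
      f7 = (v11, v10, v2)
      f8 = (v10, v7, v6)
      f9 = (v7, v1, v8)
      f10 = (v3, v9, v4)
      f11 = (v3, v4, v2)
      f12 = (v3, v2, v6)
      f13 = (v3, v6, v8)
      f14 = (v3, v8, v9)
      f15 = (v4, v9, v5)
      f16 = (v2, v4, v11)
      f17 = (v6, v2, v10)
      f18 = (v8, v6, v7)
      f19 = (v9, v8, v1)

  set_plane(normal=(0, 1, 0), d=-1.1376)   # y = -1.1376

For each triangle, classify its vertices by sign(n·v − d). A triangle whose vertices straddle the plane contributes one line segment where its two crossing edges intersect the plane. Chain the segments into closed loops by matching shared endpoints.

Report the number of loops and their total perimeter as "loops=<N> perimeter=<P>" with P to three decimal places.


Straddling triangles (8 of 20):
  (v11,v10,v2) [++-] → (-1.39436, -1.1376, -0.427238)–(-1.39436, -1.1376, 0.427238)  len=0.8545
  (v3,v9,v4) [-++] → (1.39436, -1.1376, 0.427238)–(0.011811, -1.1376, 1.80979)  len=1.9552
  (v3,v4,v2) [-+-] → (0.011811, -1.1376, 1.80979)–(-0.011811, -1.1376, 1.80979)  len=0.0236
  (v3,v2,v6) [--+] → (-0.011811, -1.1376, -1.80979)–(0.011811, -1.1376, -1.80979)  len=0.0236
  (v3,v6,v8) [-++] → (0.011811, -1.1376, -1.80979)–(1.39436, -1.1376, -0.427238)  len=1.9552
  (v3,v8,v9) [-++] → (1.39436, -1.1376, -0.427238)–(1.39436, -1.1376, 0.427238)  len=0.8545
  (v2,v4,v11) [-++] → (-0.011811, -1.1376, 1.80979)–(-1.39436, -1.1376, 0.427238)  len=1.9552
  (v6,v2,v10) [+-+] → (-0.011811, -1.1376, -1.80979)–(-1.39436, -1.1376, -0.427238)  len=1.9552

Chained into 1 loop(s):
  loop 1: 8 segments, perimeter = 9.5771
Total perimeter = 9.577

loops=1 perimeter=9.577


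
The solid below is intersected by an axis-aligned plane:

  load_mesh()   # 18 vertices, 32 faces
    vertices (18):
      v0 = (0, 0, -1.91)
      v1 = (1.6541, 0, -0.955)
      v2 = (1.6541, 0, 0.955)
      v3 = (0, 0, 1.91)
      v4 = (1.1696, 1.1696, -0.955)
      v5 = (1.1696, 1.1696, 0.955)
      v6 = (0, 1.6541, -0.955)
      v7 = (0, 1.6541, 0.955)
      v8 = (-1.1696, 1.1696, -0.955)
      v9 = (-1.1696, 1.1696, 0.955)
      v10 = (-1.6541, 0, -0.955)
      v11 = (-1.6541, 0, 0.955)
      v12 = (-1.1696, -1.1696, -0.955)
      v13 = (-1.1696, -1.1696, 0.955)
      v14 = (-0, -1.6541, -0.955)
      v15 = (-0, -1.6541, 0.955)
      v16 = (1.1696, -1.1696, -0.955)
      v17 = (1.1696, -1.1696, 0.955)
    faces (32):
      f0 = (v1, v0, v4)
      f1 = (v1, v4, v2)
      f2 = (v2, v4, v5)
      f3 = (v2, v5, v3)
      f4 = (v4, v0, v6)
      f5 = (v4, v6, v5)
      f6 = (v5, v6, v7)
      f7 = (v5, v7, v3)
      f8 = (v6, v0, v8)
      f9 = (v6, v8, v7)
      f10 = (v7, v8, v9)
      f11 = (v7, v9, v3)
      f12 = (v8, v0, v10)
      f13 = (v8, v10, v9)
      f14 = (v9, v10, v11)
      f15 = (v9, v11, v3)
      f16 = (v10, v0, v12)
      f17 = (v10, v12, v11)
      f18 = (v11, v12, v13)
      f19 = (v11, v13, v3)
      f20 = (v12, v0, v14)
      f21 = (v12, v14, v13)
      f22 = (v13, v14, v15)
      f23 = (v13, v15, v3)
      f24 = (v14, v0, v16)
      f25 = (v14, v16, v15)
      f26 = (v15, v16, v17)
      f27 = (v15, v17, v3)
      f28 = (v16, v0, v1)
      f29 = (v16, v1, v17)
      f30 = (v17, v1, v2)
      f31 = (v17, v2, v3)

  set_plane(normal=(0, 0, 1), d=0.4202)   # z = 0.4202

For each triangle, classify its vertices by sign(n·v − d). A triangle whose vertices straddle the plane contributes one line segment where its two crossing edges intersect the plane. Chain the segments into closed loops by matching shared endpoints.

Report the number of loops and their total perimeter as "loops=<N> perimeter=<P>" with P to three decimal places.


loops=1 perimeter=10.128

Straddling triangles (16 of 32):
  (v1,v4,v2) [--+] → (1.51844, 0.327488, 0.4202)–(1.6541, 0, 0.4202)  len=0.3545
  (v2,v4,v5) [+-+] → (1.51844, 0.327488, 0.4202)–(1.1696, 1.1696, 0.4202)  len=0.9115
  (v4,v6,v5) [--+] → (0.842112, 1.30526, 0.4202)–(1.1696, 1.1696, 0.4202)  len=0.3545
  (v5,v6,v7) [+-+] → (0.842112, 1.30526, 0.4202)–(0, 1.6541, 0.4202)  len=0.9115
  (v6,v8,v7) [--+] → (-0.327488, 1.51844, 0.4202)–(0, 1.6541, 0.4202)  len=0.3545
  (v7,v8,v9) [+-+] → (-0.327488, 1.51844, 0.4202)–(-1.1696, 1.1696, 0.4202)  len=0.9115
  (v8,v10,v9) [--+] → (-1.30526, 0.842112, 0.4202)–(-1.1696, 1.1696, 0.4202)  len=0.3545
  (v9,v10,v11) [+-+] → (-1.30526, 0.842112, 0.4202)–(-1.6541, 0, 0.4202)  len=0.9115
  (v10,v12,v11) [--+] → (-1.51844, -0.327488, 0.4202)–(-1.6541, 0, 0.4202)  len=0.3545
  (v11,v12,v13) [+-+] → (-1.51844, -0.327488, 0.4202)–(-1.1696, -1.1696, 0.4202)  len=0.9115
  (v12,v14,v13) [--+] → (-0.842112, -1.30526, 0.4202)–(-1.1696, -1.1696, 0.4202)  len=0.3545
  (v13,v14,v15) [+-+] → (-0.842112, -1.30526, 0.4202)–(0, -1.6541, 0.4202)  len=0.9115
  (v14,v16,v15) [--+] → (0.327488, -1.51844, 0.4202)–(0, -1.6541, 0.4202)  len=0.3545
  (v15,v16,v17) [+-+] → (0.327488, -1.51844, 0.4202)–(1.1696, -1.1696, 0.4202)  len=0.9115
  (v16,v1,v17) [--+] → (1.30526, -0.842112, 0.4202)–(1.1696, -1.1696, 0.4202)  len=0.3545
  (v17,v1,v2) [+-+] → (1.30526, -0.842112, 0.4202)–(1.6541, 0, 0.4202)  len=0.9115

Chained into 1 loop(s):
  loop 1: 16 segments, perimeter = 10.1278
Total perimeter = 10.128


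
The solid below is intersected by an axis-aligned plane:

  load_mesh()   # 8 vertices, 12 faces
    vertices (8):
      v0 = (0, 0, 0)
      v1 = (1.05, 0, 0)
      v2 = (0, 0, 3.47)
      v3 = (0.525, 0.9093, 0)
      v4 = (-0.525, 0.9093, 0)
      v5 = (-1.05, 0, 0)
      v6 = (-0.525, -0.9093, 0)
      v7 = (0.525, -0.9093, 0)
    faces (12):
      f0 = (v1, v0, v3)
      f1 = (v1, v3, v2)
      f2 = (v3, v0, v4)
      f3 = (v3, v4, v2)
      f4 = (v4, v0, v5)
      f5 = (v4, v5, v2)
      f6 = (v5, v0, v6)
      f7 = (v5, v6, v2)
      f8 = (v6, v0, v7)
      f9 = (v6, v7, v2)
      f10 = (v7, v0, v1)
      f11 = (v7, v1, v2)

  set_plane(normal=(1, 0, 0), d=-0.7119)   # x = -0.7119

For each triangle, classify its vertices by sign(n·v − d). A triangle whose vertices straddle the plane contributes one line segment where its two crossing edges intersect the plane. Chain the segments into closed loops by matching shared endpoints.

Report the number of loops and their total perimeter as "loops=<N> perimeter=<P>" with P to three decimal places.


loops=1 perimeter=3.694

Straddling triangles (4 of 12):
  (v4,v0,v5) [++-] → (-0.7119, 0, 0)–(-0.7119, 0.585589, 0)  len=0.5856
  (v4,v5,v2) [+-+] → (-0.7119, 0.585589, 0)–(-0.7119, 0, 1.11734)  len=1.2615
  (v5,v0,v6) [-++] → (-0.7119, 0, 0)–(-0.7119, -0.585589, 0)  len=0.5856
  (v5,v6,v2) [-++] → (-0.7119, -0.585589, 0)–(-0.7119, 0, 1.11734)  len=1.2615

Chained into 1 loop(s):
  loop 1: 4 segments, perimeter = 3.6942
Total perimeter = 3.694


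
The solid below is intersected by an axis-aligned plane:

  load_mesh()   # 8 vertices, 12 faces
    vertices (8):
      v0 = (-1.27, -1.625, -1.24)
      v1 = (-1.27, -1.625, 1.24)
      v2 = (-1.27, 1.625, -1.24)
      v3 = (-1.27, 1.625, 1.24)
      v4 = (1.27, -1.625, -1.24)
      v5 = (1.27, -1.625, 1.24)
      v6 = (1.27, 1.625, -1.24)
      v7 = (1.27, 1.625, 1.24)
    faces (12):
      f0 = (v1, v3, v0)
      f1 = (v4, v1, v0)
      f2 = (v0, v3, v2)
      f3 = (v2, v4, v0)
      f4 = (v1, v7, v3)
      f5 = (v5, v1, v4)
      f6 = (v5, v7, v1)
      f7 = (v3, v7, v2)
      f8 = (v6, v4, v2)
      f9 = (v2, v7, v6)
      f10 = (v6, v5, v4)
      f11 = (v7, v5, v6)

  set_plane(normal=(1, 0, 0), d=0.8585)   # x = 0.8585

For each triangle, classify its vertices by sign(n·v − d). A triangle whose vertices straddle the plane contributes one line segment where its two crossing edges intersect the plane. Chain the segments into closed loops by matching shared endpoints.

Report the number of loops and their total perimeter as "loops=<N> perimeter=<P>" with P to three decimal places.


loops=1 perimeter=11.460

Straddling triangles (8 of 12):
  (v4,v1,v0) [+--] → (0.8585, -1.625, -0.83822)–(0.8585, -1.625, -1.24)  len=0.4018
  (v2,v4,v0) [-+-] → (0.8585, -1.09847, -1.24)–(0.8585, -1.625, -1.24)  len=0.5265
  (v1,v7,v3) [-+-] → (0.8585, 1.09847, 1.24)–(0.8585, 1.625, 1.24)  len=0.5265
  (v5,v1,v4) [+-+] → (0.8585, -1.625, 1.24)–(0.8585, -1.625, -0.83822)  len=2.0782
  (v5,v7,v1) [++-] → (0.8585, 1.09847, 1.24)–(0.8585, -1.625, 1.24)  len=2.7235
  (v3,v7,v2) [-+-] → (0.8585, 1.625, 1.24)–(0.8585, 1.625, 0.83822)  len=0.4018
  (v6,v4,v2) [++-] → (0.8585, -1.09847, -1.24)–(0.8585, 1.625, -1.24)  len=2.7235
  (v2,v7,v6) [-++] → (0.8585, 1.625, 0.83822)–(0.8585, 1.625, -1.24)  len=2.0782

Chained into 1 loop(s):
  loop 1: 8 segments, perimeter = 11.4600
Total perimeter = 11.460


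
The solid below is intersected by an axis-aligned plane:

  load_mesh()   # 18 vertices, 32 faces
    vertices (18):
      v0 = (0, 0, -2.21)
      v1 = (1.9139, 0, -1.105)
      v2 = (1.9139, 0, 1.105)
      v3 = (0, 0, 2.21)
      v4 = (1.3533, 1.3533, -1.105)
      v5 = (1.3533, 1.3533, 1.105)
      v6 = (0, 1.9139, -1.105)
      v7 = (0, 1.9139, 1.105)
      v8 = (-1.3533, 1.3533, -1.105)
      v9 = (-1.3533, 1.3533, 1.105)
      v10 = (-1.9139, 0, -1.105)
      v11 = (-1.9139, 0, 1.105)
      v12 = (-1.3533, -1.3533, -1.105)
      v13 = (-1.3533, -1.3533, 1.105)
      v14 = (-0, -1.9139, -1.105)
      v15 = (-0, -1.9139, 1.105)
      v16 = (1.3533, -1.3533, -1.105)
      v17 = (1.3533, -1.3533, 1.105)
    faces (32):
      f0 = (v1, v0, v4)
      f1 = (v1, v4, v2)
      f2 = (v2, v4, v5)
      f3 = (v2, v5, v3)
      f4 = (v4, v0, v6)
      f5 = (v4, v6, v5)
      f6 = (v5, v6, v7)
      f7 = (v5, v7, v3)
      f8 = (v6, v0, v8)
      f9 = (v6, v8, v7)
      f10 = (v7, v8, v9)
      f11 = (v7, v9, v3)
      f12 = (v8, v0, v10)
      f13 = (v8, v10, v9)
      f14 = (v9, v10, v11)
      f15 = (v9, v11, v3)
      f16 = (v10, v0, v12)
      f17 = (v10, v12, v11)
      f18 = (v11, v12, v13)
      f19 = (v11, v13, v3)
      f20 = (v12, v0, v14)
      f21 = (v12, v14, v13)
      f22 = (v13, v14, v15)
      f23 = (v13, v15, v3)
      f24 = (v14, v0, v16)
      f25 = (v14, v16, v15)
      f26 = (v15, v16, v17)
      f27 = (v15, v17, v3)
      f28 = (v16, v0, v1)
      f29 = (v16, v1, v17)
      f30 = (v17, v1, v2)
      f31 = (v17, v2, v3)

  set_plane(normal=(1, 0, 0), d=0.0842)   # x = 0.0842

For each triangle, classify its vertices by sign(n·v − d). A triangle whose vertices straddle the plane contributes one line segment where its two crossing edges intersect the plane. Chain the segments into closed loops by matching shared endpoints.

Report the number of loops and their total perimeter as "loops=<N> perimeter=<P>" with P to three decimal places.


Straddling triangles (12 of 32):
  (v1,v0,v4) [+-+] → (0.0842, 0, -2.16139)–(0.0842, 0.0842, -2.14125)  len=0.0866
  (v2,v5,v3) [++-] → (0.0842, 0.0842, 2.14125)–(0.0842, 0, 2.16139)  len=0.0866
  (v4,v0,v6) [+--] → (0.0842, 0.0842, -2.14125)–(0.0842, 1.87902, -1.105)  len=2.0725
  (v4,v6,v5) [+-+] → (0.0842, 1.87902, -1.105)–(0.0842, 1.87902, -0.967498)  len=0.1375
  (v5,v6,v7) [+--] → (0.0842, 1.87902, -0.967498)–(0.0842, 1.87902, 1.105)  len=2.0725
  (v5,v7,v3) [+--] → (0.0842, 1.87902, 1.105)–(0.0842, 0.0842, 2.14125)  len=2.0725
  (v14,v0,v16) [--+] → (0.0842, -0.0842, -2.14125)–(0.0842, -1.87902, -1.105)  len=2.0725
  (v14,v16,v15) [-+-] → (0.0842, -1.87902, -1.105)–(0.0842, -1.87902, 0.967498)  len=2.0725
  (v15,v16,v17) [-++] → (0.0842, -1.87902, 0.967498)–(0.0842, -1.87902, 1.105)  len=0.1375
  (v15,v17,v3) [-+-] → (0.0842, -1.87902, 1.105)–(0.0842, -0.0842, 2.14125)  len=2.0725
  (v16,v0,v1) [+-+] → (0.0842, -0.0842, -2.14125)–(0.0842, 0, -2.16139)  len=0.0866
  (v17,v2,v3) [++-] → (0.0842, 0, 2.16139)–(0.0842, -0.0842, 2.14125)  len=0.0866

Chained into 1 loop(s):
  loop 1: 12 segments, perimeter = 13.0562
Total perimeter = 13.056

loops=1 perimeter=13.056


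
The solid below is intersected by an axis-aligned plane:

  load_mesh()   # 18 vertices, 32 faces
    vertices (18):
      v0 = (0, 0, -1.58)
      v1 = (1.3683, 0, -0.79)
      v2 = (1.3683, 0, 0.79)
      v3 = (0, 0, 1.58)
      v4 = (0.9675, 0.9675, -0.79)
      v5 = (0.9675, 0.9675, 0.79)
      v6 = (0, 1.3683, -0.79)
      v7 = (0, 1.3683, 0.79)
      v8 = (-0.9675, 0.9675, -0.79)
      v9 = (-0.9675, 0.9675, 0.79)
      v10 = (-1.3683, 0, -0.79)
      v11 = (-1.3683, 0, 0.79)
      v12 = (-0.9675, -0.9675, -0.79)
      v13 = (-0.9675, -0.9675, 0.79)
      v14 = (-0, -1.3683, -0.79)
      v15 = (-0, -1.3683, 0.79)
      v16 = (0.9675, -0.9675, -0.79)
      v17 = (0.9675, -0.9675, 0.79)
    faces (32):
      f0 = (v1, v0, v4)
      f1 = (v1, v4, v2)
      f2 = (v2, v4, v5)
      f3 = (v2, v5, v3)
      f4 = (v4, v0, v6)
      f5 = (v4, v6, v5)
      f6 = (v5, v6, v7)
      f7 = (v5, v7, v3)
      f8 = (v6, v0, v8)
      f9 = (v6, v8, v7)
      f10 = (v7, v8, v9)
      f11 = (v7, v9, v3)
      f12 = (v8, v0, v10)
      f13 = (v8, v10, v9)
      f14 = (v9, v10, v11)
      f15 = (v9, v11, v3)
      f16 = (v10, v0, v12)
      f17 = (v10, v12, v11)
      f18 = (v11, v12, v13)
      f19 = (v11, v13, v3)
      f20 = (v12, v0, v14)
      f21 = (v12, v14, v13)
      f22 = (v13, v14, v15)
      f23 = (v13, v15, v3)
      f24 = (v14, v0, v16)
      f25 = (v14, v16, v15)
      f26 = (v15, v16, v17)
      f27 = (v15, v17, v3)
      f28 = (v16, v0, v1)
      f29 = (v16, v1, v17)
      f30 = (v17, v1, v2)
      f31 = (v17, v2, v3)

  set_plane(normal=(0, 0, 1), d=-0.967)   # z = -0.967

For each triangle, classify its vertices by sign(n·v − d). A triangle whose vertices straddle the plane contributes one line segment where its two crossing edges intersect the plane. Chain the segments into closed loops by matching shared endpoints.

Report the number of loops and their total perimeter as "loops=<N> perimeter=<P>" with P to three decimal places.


loops=1 perimeter=6.501

Straddling triangles (8 of 32):
  (v1,v0,v4) [+-+] → (1.06173, 0, -0.967)–(0.750731, 0.750731, -0.967)  len=0.8126
  (v4,v0,v6) [+-+] → (0.750731, 0.750731, -0.967)–(0, 1.06173, -0.967)  len=0.8126
  (v6,v0,v8) [+-+] → (0, 1.06173, -0.967)–(-0.750731, 0.750731, -0.967)  len=0.8126
  (v8,v0,v10) [+-+] → (-0.750731, 0.750731, -0.967)–(-1.06173, 0, -0.967)  len=0.8126
  (v10,v0,v12) [+-+] → (-1.06173, 0, -0.967)–(-0.750731, -0.750731, -0.967)  len=0.8126
  (v12,v0,v14) [+-+] → (-0.750731, -0.750731, -0.967)–(0, -1.06173, -0.967)  len=0.8126
  (v14,v0,v16) [+-+] → (0, -1.06173, -0.967)–(0.750731, -0.750731, -0.967)  len=0.8126
  (v16,v0,v1) [+-+] → (0.750731, -0.750731, -0.967)–(1.06173, 0, -0.967)  len=0.8126

Chained into 1 loop(s):
  loop 1: 8 segments, perimeter = 6.5008
Total perimeter = 6.501


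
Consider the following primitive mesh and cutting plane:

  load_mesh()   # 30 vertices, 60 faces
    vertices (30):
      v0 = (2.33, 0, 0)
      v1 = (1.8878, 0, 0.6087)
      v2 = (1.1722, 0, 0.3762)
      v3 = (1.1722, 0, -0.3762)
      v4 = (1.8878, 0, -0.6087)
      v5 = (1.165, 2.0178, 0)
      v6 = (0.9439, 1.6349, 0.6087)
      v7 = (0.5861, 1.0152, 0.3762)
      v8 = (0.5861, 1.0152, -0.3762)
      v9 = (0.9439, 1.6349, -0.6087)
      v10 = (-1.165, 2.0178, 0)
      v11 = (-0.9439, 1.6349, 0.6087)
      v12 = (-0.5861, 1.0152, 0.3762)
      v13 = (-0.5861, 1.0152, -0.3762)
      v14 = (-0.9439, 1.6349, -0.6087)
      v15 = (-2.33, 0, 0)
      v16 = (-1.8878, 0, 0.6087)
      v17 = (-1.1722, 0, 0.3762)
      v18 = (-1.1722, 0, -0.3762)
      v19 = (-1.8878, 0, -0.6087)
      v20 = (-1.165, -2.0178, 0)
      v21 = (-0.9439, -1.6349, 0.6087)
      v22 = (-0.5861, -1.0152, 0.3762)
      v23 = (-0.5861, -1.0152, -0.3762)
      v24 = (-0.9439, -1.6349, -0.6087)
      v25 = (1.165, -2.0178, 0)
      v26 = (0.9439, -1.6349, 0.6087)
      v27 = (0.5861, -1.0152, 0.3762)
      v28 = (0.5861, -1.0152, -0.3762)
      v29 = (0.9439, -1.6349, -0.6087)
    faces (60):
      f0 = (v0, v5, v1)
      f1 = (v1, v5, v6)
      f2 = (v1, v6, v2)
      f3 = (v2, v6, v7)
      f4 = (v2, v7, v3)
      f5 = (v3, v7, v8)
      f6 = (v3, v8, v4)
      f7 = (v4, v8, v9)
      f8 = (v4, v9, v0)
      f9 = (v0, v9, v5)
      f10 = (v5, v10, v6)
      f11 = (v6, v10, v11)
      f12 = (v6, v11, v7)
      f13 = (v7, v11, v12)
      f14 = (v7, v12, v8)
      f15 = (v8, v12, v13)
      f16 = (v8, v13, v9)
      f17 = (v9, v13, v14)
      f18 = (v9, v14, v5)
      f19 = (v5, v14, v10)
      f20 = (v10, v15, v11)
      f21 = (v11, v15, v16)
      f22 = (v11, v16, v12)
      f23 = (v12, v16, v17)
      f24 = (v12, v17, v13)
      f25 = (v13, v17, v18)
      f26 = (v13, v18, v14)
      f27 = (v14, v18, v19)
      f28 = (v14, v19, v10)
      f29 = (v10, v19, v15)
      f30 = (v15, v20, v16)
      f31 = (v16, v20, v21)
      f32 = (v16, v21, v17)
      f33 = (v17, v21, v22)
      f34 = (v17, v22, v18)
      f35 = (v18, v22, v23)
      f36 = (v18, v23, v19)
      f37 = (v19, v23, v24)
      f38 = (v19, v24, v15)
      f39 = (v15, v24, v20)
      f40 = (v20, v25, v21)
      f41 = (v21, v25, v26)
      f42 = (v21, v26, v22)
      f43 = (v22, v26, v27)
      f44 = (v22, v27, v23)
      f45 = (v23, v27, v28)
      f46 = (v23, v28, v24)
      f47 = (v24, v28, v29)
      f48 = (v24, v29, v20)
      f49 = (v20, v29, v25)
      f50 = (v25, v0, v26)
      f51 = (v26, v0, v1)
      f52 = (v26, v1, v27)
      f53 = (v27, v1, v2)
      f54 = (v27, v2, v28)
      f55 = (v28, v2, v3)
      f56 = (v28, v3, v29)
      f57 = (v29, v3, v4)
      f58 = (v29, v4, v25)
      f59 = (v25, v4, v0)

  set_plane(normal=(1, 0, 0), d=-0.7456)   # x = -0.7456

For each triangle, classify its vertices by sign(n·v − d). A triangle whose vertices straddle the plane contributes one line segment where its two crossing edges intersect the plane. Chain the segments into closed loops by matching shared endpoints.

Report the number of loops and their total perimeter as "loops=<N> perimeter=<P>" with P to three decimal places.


loops=2 perimeter=8.097

Straddling triangles (24 of 60):
  (v5,v10,v6) [+-+] → (-0.7456, 2.0178, 0)–(-0.7456, 1.94165, 0.121053)  len=0.1430
  (v6,v10,v11) [+--] → (-0.7456, 1.94165, 0.121053)–(-0.7456, 1.6349, 0.6087)  len=0.5761
  (v6,v11,v7) [+-+] → (-0.7456, 1.6349, 0.6087)–(-0.7456, 1.55458, 0.578566)  len=0.0858
  (v7,v11,v12) [+-+] → (-0.7456, 1.55458, 0.578566)–(-0.7456, 1.29145, 0.479844)  len=0.2810
  (v9,v13,v14) [++-] → (-0.7456, 1.29145, -0.479844)–(-0.7456, 1.6349, -0.6087)  len=0.3668
  (v9,v14,v5) [+-+] → (-0.7456, 1.6349, -0.6087)–(-0.7456, 1.6709, -0.551464)  len=0.0676
  (v5,v14,v10) [+--] → (-0.7456, 1.6709, -0.551464)–(-0.7456, 2.0178, 0)  len=0.6515
  (v11,v16,v12) [--+] → (-0.7456, 0.890805, 0.404689)–(-0.7456, 1.29145, 0.479844)  len=0.4076
  (v12,v16,v17) [+--] → (-0.7456, 0.890805, 0.404689)–(-0.7456, 0.738926, 0.3762)  len=0.1545
  (v12,v17,v13) [+-+] → (-0.7456, 0.738926, 0.3762)–(-0.7456, 0.738926, -0.171443)  len=0.5476
  (v13,v17,v18) [+--] → (-0.7456, 0.738926, -0.171443)–(-0.7456, 0.738926, -0.3762)  len=0.2048
  (v13,v18,v14) [+--] → (-0.7456, 0.738926, -0.3762)–(-0.7456, 1.29145, -0.479844)  len=0.5622
  (v17,v21,v22) [--+] → (-0.7456, -1.29145, 0.479844)–(-0.7456, -0.738926, 0.3762)  len=0.5622
  (v17,v22,v18) [-+-] → (-0.7456, -0.738926, 0.3762)–(-0.7456, -0.738926, 0.171443)  len=0.2048
  (v18,v22,v23) [-++] → (-0.7456, -0.738926, 0.171443)–(-0.7456, -0.738926, -0.3762)  len=0.5476
  (v18,v23,v19) [-+-] → (-0.7456, -0.738926, -0.3762)–(-0.7456, -0.890805, -0.404689)  len=0.1545
  (v19,v23,v24) [-+-] → (-0.7456, -0.890805, -0.404689)–(-0.7456, -1.29145, -0.479844)  len=0.4076
  (v20,v25,v21) [-+-] → (-0.7456, -2.0178, 0)–(-0.7456, -1.6709, 0.551464)  len=0.6515
  (v21,v25,v26) [-++] → (-0.7456, -1.6709, 0.551464)–(-0.7456, -1.6349, 0.6087)  len=0.0676
  (v21,v26,v22) [-++] → (-0.7456, -1.6349, 0.6087)–(-0.7456, -1.29145, 0.479844)  len=0.3668
  (v23,v28,v24) [++-] → (-0.7456, -1.55458, -0.578566)–(-0.7456, -1.29145, -0.479844)  len=0.2810
  (v24,v28,v29) [-++] → (-0.7456, -1.55458, -0.578566)–(-0.7456, -1.6349, -0.6087)  len=0.0858
  (v24,v29,v20) [-+-] → (-0.7456, -1.6349, -0.6087)–(-0.7456, -1.94165, -0.121053)  len=0.5761
  (v20,v29,v25) [-++] → (-0.7456, -1.94165, -0.121053)–(-0.7456, -2.0178, 0)  len=0.1430

Chained into 2 loop(s):
  loop 1: 12 segments, perimeter = 4.0486
  loop 2: 12 segments, perimeter = 4.0486
Total perimeter = 8.097
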